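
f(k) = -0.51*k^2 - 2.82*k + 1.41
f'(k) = -1.02*k - 2.82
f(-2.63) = 5.30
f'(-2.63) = -0.14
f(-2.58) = 5.29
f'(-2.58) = -0.19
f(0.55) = -0.30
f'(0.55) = -3.38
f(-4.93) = 2.92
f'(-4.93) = 2.21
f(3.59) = -15.29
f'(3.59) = -6.48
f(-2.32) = 5.21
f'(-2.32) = -0.45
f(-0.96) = 3.65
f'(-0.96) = -1.84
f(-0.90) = 3.53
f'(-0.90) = -1.90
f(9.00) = -65.28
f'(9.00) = -12.00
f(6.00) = -33.87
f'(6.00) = -8.94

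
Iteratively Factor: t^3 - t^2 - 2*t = (t - 2)*(t^2 + t) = t*(t - 2)*(t + 1)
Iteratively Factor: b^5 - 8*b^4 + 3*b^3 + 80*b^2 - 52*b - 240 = (b + 2)*(b^4 - 10*b^3 + 23*b^2 + 34*b - 120) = (b - 4)*(b + 2)*(b^3 - 6*b^2 - b + 30) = (b - 5)*(b - 4)*(b + 2)*(b^2 - b - 6) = (b - 5)*(b - 4)*(b - 3)*(b + 2)*(b + 2)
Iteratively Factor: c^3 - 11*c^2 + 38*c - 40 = (c - 5)*(c^2 - 6*c + 8) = (c - 5)*(c - 2)*(c - 4)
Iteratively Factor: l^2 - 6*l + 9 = (l - 3)*(l - 3)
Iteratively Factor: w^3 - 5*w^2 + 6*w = (w)*(w^2 - 5*w + 6) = w*(w - 3)*(w - 2)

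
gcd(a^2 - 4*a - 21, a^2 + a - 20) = 1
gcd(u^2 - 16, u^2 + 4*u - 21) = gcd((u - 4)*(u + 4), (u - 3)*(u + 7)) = 1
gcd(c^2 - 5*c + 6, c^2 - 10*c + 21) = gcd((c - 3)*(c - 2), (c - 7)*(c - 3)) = c - 3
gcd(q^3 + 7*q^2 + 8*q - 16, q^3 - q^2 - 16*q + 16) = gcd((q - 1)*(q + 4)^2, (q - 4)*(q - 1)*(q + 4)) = q^2 + 3*q - 4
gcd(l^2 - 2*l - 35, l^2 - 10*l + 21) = l - 7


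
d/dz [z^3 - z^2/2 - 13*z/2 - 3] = 3*z^2 - z - 13/2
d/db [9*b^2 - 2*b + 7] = 18*b - 2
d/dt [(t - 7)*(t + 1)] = 2*t - 6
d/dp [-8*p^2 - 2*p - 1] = -16*p - 2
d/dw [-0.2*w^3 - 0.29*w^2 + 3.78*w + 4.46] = -0.6*w^2 - 0.58*w + 3.78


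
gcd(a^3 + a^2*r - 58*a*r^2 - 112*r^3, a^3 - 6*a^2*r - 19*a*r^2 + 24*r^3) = -a + 8*r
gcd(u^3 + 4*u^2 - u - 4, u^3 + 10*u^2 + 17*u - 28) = u^2 + 3*u - 4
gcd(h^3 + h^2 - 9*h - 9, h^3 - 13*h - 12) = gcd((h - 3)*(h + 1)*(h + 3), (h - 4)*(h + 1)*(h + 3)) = h^2 + 4*h + 3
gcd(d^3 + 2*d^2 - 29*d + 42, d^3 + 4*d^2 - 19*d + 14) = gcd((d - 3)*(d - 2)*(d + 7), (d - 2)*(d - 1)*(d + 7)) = d^2 + 5*d - 14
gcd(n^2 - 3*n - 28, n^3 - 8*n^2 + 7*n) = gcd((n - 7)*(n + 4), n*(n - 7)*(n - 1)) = n - 7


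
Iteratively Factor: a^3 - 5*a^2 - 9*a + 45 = (a - 5)*(a^2 - 9) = (a - 5)*(a - 3)*(a + 3)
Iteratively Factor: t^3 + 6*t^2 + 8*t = (t)*(t^2 + 6*t + 8) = t*(t + 2)*(t + 4)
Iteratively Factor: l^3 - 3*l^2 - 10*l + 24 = (l - 4)*(l^2 + l - 6) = (l - 4)*(l + 3)*(l - 2)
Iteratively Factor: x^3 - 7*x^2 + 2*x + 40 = (x - 4)*(x^2 - 3*x - 10) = (x - 5)*(x - 4)*(x + 2)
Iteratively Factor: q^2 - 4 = (q + 2)*(q - 2)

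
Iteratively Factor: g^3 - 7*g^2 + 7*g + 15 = (g + 1)*(g^2 - 8*g + 15) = (g - 5)*(g + 1)*(g - 3)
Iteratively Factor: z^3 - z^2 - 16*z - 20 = (z - 5)*(z^2 + 4*z + 4) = (z - 5)*(z + 2)*(z + 2)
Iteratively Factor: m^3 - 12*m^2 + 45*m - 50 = (m - 5)*(m^2 - 7*m + 10) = (m - 5)^2*(m - 2)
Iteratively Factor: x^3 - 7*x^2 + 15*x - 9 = (x - 3)*(x^2 - 4*x + 3) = (x - 3)*(x - 1)*(x - 3)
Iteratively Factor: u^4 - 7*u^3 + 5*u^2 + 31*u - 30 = (u - 3)*(u^3 - 4*u^2 - 7*u + 10) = (u - 3)*(u - 1)*(u^2 - 3*u - 10) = (u - 5)*(u - 3)*(u - 1)*(u + 2)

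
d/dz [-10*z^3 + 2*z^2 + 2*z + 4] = -30*z^2 + 4*z + 2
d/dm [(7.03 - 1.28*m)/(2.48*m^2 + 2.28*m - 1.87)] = (3.1744*m^2 - 34.8688*m - 13.6348)/(6.1504*m^4 + 11.3088*m^3 - 4.0768*m^2 - 8.5272*m + 3.4969)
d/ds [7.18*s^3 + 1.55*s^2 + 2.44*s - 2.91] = 21.54*s^2 + 3.1*s + 2.44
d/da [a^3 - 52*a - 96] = 3*a^2 - 52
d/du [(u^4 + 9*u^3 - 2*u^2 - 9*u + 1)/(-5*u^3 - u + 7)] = (-5*u^6 - 13*u^4 - 80*u^3 + 206*u^2 - 28*u - 62)/(25*u^6 + 10*u^4 - 70*u^3 + u^2 - 14*u + 49)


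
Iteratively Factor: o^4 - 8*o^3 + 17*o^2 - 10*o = (o - 1)*(o^3 - 7*o^2 + 10*o) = (o - 5)*(o - 1)*(o^2 - 2*o) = o*(o - 5)*(o - 1)*(o - 2)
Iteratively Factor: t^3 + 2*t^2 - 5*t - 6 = (t + 3)*(t^2 - t - 2) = (t - 2)*(t + 3)*(t + 1)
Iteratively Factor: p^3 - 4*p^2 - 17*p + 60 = (p - 3)*(p^2 - p - 20) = (p - 5)*(p - 3)*(p + 4)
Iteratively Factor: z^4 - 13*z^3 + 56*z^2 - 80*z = (z - 5)*(z^3 - 8*z^2 + 16*z) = z*(z - 5)*(z^2 - 8*z + 16) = z*(z - 5)*(z - 4)*(z - 4)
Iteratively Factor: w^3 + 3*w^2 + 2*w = (w + 1)*(w^2 + 2*w) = (w + 1)*(w + 2)*(w)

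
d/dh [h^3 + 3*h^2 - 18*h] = 3*h^2 + 6*h - 18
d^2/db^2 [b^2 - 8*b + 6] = 2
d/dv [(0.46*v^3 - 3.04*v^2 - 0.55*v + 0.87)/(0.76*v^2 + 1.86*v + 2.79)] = (0.3496*v^4 + 1.7112*v^3 - 1.3862*v^2 - 18.2856*v - 3.1527)/(0.5776*v^4 + 2.8272*v^3 + 7.7004*v^2 + 10.3788*v + 7.7841)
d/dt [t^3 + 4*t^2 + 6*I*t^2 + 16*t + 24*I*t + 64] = 3*t^2 + t*(8 + 12*I) + 16 + 24*I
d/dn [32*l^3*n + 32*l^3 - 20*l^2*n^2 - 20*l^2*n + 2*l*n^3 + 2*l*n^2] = 2*l*(16*l^2 - 20*l*n - 10*l + 3*n^2 + 2*n)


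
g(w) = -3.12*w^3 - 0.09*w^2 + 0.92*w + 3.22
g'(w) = -9.36*w^2 - 0.18*w + 0.92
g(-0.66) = 3.47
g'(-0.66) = -3.04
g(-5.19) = 432.19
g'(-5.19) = -250.27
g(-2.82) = 69.88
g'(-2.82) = -73.01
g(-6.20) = 737.64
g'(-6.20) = -357.76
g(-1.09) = 6.15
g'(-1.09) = -10.00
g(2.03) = -21.38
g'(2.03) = -38.02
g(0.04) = 3.26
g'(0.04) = 0.90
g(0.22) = 3.38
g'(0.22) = 0.43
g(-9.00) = 2262.13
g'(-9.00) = -755.62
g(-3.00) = 83.89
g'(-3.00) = -82.78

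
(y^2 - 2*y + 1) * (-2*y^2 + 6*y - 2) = -2*y^4 + 10*y^3 - 16*y^2 + 10*y - 2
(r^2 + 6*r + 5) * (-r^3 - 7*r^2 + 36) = -r^5 - 13*r^4 - 47*r^3 + r^2 + 216*r + 180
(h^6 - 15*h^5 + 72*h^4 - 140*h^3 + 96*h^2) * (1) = h^6 - 15*h^5 + 72*h^4 - 140*h^3 + 96*h^2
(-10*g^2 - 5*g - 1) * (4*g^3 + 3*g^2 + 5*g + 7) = -40*g^5 - 50*g^4 - 69*g^3 - 98*g^2 - 40*g - 7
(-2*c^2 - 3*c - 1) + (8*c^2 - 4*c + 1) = 6*c^2 - 7*c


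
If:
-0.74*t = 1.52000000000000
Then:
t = -2.05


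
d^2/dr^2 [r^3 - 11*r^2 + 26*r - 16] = 6*r - 22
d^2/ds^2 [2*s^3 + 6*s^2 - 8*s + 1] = 12*s + 12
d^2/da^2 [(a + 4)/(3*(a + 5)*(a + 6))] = 2*(a^3 + 12*a^2 + 42*a + 34)/(3*(a^6 + 33*a^5 + 453*a^4 + 3311*a^3 + 13590*a^2 + 29700*a + 27000))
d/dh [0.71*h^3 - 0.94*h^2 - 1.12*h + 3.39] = 2.13*h^2 - 1.88*h - 1.12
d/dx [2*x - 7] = 2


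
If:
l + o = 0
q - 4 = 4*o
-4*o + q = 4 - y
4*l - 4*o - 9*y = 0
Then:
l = 0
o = 0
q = 4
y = 0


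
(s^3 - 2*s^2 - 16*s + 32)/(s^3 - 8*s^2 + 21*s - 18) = (s^2 - 16)/(s^2 - 6*s + 9)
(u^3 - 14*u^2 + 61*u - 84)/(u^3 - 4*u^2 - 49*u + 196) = (u - 3)/(u + 7)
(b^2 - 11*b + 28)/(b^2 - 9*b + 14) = (b - 4)/(b - 2)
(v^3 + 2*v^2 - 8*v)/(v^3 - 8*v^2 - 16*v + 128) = v*(v - 2)/(v^2 - 12*v + 32)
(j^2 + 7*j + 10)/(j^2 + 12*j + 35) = (j + 2)/(j + 7)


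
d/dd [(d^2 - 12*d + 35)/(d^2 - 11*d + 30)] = 1/(d^2 - 12*d + 36)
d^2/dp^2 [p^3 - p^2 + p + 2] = 6*p - 2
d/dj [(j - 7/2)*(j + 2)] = 2*j - 3/2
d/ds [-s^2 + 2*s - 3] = 2 - 2*s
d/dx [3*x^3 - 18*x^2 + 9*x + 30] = 9*x^2 - 36*x + 9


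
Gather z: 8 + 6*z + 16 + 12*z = 18*z + 24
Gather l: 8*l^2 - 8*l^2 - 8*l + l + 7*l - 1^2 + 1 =0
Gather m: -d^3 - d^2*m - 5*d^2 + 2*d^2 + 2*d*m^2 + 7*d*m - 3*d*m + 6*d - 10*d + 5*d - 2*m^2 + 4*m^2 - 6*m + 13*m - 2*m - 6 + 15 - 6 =-d^3 - 3*d^2 + d + m^2*(2*d + 2) + m*(-d^2 + 4*d + 5) + 3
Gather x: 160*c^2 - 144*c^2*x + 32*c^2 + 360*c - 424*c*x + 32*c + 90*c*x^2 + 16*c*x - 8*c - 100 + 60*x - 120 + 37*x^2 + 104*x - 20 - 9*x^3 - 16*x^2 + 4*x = 192*c^2 + 384*c - 9*x^3 + x^2*(90*c + 21) + x*(-144*c^2 - 408*c + 168) - 240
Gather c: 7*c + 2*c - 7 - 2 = 9*c - 9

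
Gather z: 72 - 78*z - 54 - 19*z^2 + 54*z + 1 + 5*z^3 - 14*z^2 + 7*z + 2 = 5*z^3 - 33*z^2 - 17*z + 21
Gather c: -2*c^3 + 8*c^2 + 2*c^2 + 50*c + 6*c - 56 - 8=-2*c^3 + 10*c^2 + 56*c - 64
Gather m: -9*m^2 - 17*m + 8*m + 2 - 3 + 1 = -9*m^2 - 9*m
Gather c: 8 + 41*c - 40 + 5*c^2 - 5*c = 5*c^2 + 36*c - 32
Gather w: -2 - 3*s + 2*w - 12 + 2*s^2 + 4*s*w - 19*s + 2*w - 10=2*s^2 - 22*s + w*(4*s + 4) - 24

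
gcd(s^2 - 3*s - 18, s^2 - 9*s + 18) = s - 6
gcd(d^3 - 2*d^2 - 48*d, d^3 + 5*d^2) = d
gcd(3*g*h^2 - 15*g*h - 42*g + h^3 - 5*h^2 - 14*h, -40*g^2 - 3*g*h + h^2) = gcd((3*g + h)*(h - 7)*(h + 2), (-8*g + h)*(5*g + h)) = 1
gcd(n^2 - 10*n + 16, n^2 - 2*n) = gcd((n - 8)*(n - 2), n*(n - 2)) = n - 2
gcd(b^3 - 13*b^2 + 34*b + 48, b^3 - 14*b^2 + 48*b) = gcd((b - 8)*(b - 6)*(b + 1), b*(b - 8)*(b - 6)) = b^2 - 14*b + 48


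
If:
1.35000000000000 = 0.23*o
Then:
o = 5.87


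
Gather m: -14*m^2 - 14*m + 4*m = -14*m^2 - 10*m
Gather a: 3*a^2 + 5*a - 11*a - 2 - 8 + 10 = 3*a^2 - 6*a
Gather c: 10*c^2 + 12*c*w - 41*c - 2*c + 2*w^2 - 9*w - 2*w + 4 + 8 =10*c^2 + c*(12*w - 43) + 2*w^2 - 11*w + 12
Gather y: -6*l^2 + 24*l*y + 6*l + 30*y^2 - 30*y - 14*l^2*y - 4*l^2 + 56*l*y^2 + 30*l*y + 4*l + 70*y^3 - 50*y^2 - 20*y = -10*l^2 + 10*l + 70*y^3 + y^2*(56*l - 20) + y*(-14*l^2 + 54*l - 50)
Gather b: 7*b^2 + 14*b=7*b^2 + 14*b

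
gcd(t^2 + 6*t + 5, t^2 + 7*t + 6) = t + 1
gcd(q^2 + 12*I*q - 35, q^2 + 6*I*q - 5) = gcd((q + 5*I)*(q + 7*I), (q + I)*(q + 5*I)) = q + 5*I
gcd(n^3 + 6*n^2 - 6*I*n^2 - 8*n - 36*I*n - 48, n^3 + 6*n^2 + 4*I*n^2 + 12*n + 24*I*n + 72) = n^2 + n*(6 - 2*I) - 12*I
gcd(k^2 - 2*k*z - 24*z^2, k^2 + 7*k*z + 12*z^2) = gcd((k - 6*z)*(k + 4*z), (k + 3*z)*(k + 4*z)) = k + 4*z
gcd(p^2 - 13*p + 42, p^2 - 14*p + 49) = p - 7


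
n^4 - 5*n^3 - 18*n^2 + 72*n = n*(n - 6)*(n - 3)*(n + 4)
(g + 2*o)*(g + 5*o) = g^2 + 7*g*o + 10*o^2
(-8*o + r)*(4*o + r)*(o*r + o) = -32*o^3*r - 32*o^3 - 4*o^2*r^2 - 4*o^2*r + o*r^3 + o*r^2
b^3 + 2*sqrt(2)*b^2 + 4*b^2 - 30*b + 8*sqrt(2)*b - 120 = (b + 4)*(b - 3*sqrt(2))*(b + 5*sqrt(2))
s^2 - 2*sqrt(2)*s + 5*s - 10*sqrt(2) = (s + 5)*(s - 2*sqrt(2))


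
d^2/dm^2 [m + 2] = 0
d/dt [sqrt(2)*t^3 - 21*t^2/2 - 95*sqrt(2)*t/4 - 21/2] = 3*sqrt(2)*t^2 - 21*t - 95*sqrt(2)/4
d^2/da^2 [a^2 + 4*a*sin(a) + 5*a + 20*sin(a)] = -4*a*sin(a) - 20*sin(a) + 8*cos(a) + 2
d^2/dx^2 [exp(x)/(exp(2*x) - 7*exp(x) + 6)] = ((21 - 8*exp(x))*(exp(2*x) - 7*exp(x) + 6)*exp(x) + 2*(2*exp(x) - 7)^2*exp(2*x) + (exp(2*x) - 7*exp(x) + 6)^2)*exp(x)/(exp(2*x) - 7*exp(x) + 6)^3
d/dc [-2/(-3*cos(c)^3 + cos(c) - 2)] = 2*(9*cos(c)^2 - 1)*sin(c)/(3*cos(c)^3 - cos(c) + 2)^2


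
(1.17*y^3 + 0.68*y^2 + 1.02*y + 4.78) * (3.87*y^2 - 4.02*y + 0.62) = 4.5279*y^5 - 2.0718*y^4 + 1.9392*y^3 + 14.8198*y^2 - 18.5832*y + 2.9636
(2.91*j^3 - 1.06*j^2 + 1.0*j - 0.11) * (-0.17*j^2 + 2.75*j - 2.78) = -0.4947*j^5 + 8.1827*j^4 - 11.1748*j^3 + 5.7155*j^2 - 3.0825*j + 0.3058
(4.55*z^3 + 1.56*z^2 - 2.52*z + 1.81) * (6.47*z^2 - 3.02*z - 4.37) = 29.4385*z^5 - 3.6478*z^4 - 40.8991*z^3 + 12.5039*z^2 + 5.5462*z - 7.9097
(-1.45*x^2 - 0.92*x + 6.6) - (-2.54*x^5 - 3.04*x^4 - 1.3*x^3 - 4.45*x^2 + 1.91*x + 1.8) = 2.54*x^5 + 3.04*x^4 + 1.3*x^3 + 3.0*x^2 - 2.83*x + 4.8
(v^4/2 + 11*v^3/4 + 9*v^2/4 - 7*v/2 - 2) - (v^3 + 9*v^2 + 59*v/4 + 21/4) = v^4/2 + 7*v^3/4 - 27*v^2/4 - 73*v/4 - 29/4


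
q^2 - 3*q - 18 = (q - 6)*(q + 3)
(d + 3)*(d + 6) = d^2 + 9*d + 18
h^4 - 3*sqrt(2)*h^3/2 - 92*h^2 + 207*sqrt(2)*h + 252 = (h - 6*sqrt(2))*(h - 3*sqrt(2))*(h + sqrt(2)/2)*(h + 7*sqrt(2))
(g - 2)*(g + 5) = g^2 + 3*g - 10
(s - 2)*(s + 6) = s^2 + 4*s - 12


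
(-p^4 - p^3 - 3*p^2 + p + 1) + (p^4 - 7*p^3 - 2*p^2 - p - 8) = -8*p^3 - 5*p^2 - 7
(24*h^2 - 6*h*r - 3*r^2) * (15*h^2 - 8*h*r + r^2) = 360*h^4 - 282*h^3*r + 27*h^2*r^2 + 18*h*r^3 - 3*r^4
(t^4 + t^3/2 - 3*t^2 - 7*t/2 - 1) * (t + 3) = t^5 + 7*t^4/2 - 3*t^3/2 - 25*t^2/2 - 23*t/2 - 3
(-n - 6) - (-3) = -n - 3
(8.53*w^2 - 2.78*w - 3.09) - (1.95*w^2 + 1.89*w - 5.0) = 6.58*w^2 - 4.67*w + 1.91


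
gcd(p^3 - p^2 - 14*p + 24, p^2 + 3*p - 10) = p - 2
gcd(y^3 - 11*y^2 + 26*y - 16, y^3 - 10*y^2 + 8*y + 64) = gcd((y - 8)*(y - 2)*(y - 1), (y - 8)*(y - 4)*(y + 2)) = y - 8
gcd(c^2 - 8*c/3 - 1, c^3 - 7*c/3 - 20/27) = c + 1/3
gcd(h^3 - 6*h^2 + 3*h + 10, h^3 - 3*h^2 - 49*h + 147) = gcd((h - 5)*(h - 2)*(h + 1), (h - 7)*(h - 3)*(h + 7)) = 1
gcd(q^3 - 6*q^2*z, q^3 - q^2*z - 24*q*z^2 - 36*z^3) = -q + 6*z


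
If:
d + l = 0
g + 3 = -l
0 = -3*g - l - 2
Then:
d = 7/2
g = 1/2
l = -7/2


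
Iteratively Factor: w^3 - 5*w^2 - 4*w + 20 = (w - 2)*(w^2 - 3*w - 10) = (w - 5)*(w - 2)*(w + 2)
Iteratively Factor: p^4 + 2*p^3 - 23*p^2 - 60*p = (p + 4)*(p^3 - 2*p^2 - 15*p) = (p + 3)*(p + 4)*(p^2 - 5*p) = (p - 5)*(p + 3)*(p + 4)*(p)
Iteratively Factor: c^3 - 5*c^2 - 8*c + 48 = (c - 4)*(c^2 - c - 12) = (c - 4)*(c + 3)*(c - 4)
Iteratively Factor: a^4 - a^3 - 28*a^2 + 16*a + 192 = (a - 4)*(a^3 + 3*a^2 - 16*a - 48) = (a - 4)^2*(a^2 + 7*a + 12) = (a - 4)^2*(a + 4)*(a + 3)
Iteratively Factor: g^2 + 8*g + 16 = (g + 4)*(g + 4)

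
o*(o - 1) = o^2 - o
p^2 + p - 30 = (p - 5)*(p + 6)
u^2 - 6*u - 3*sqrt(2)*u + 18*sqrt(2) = (u - 6)*(u - 3*sqrt(2))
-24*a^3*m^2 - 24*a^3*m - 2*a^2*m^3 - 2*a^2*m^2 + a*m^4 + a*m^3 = m*(-6*a + m)*(4*a + m)*(a*m + a)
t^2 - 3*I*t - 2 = (t - 2*I)*(t - I)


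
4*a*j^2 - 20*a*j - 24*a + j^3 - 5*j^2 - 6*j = (4*a + j)*(j - 6)*(j + 1)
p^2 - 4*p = p*(p - 4)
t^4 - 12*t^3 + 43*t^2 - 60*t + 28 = (t - 7)*(t - 2)^2*(t - 1)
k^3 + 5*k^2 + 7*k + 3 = (k + 1)^2*(k + 3)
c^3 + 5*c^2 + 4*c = c*(c + 1)*(c + 4)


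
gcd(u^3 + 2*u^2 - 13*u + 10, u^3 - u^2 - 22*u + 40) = u^2 + 3*u - 10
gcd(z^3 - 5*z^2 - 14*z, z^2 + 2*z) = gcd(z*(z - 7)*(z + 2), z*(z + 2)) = z^2 + 2*z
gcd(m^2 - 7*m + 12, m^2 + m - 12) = m - 3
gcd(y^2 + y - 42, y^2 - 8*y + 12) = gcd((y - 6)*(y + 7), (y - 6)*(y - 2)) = y - 6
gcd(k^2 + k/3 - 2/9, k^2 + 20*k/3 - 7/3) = k - 1/3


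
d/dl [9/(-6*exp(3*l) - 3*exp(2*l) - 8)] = (162*exp(l) + 54)*exp(2*l)/(6*exp(3*l) + 3*exp(2*l) + 8)^2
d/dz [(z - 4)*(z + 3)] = 2*z - 1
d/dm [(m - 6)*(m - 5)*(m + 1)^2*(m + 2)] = 5*m^4 - 28*m^3 - 27*m^2 + 134*m + 128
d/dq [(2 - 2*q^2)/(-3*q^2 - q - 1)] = 2*(q^2 + 8*q + 1)/(9*q^4 + 6*q^3 + 7*q^2 + 2*q + 1)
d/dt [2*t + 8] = 2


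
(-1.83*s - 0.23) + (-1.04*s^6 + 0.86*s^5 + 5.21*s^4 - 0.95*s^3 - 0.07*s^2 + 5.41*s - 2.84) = -1.04*s^6 + 0.86*s^5 + 5.21*s^4 - 0.95*s^3 - 0.07*s^2 + 3.58*s - 3.07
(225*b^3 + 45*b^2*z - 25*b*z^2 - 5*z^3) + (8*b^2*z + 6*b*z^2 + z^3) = 225*b^3 + 53*b^2*z - 19*b*z^2 - 4*z^3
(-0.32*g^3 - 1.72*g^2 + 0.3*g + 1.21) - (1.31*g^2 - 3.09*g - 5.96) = -0.32*g^3 - 3.03*g^2 + 3.39*g + 7.17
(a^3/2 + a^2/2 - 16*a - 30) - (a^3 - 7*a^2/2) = -a^3/2 + 4*a^2 - 16*a - 30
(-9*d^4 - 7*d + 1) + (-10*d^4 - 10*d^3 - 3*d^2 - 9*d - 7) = -19*d^4 - 10*d^3 - 3*d^2 - 16*d - 6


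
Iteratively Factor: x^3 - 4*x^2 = (x)*(x^2 - 4*x) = x*(x - 4)*(x)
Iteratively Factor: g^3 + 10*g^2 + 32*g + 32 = (g + 2)*(g^2 + 8*g + 16) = (g + 2)*(g + 4)*(g + 4)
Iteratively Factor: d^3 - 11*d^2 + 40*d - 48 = (d - 4)*(d^2 - 7*d + 12) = (d - 4)^2*(d - 3)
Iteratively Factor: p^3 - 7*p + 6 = (p - 2)*(p^2 + 2*p - 3) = (p - 2)*(p + 3)*(p - 1)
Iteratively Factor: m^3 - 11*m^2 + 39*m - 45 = (m - 5)*(m^2 - 6*m + 9) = (m - 5)*(m - 3)*(m - 3)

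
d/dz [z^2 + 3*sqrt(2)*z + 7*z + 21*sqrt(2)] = 2*z + 3*sqrt(2) + 7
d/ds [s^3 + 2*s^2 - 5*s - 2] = 3*s^2 + 4*s - 5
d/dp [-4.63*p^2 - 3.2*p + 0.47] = -9.26*p - 3.2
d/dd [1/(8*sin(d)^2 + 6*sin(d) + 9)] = -2*(8*sin(d) + 3)*cos(d)/(8*sin(d)^2 + 6*sin(d) + 9)^2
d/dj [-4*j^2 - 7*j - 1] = -8*j - 7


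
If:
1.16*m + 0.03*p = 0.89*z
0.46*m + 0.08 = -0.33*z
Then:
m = -0.717391304347826*z - 0.173913043478261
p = 57.4057971014493*z + 6.72463768115942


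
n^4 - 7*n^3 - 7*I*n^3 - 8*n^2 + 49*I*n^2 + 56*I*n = n*(n - 8)*(n + 1)*(n - 7*I)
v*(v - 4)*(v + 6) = v^3 + 2*v^2 - 24*v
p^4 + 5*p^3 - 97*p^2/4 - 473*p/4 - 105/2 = (p - 5)*(p + 1/2)*(p + 7/2)*(p + 6)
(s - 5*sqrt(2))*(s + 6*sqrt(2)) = s^2 + sqrt(2)*s - 60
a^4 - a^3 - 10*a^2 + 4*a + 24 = (a - 3)*(a - 2)*(a + 2)^2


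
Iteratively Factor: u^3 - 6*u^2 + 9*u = (u)*(u^2 - 6*u + 9) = u*(u - 3)*(u - 3)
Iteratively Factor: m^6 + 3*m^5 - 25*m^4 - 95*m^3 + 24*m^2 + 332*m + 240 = (m + 4)*(m^5 - m^4 - 21*m^3 - 11*m^2 + 68*m + 60) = (m + 1)*(m + 4)*(m^4 - 2*m^3 - 19*m^2 + 8*m + 60) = (m + 1)*(m + 3)*(m + 4)*(m^3 - 5*m^2 - 4*m + 20) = (m + 1)*(m + 2)*(m + 3)*(m + 4)*(m^2 - 7*m + 10) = (m - 5)*(m + 1)*(m + 2)*(m + 3)*(m + 4)*(m - 2)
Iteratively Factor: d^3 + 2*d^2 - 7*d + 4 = (d + 4)*(d^2 - 2*d + 1) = (d - 1)*(d + 4)*(d - 1)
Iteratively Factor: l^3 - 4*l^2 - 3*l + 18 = (l + 2)*(l^2 - 6*l + 9) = (l - 3)*(l + 2)*(l - 3)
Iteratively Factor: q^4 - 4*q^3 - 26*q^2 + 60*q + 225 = (q + 3)*(q^3 - 7*q^2 - 5*q + 75) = (q - 5)*(q + 3)*(q^2 - 2*q - 15) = (q - 5)^2*(q + 3)*(q + 3)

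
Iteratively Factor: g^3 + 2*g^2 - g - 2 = (g + 2)*(g^2 - 1) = (g + 1)*(g + 2)*(g - 1)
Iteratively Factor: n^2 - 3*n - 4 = (n + 1)*(n - 4)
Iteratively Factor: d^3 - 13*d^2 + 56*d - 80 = (d - 4)*(d^2 - 9*d + 20) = (d - 5)*(d - 4)*(d - 4)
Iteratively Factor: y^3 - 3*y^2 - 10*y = (y + 2)*(y^2 - 5*y) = y*(y + 2)*(y - 5)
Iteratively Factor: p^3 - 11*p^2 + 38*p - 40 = (p - 2)*(p^2 - 9*p + 20) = (p - 5)*(p - 2)*(p - 4)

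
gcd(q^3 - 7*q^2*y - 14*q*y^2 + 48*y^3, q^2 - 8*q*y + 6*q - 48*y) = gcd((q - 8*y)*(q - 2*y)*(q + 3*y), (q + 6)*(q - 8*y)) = -q + 8*y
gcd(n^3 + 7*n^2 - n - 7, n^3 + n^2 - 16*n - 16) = n + 1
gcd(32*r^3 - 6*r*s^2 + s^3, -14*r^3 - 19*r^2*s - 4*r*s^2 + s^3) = 2*r + s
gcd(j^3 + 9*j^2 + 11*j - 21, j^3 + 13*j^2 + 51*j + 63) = j^2 + 10*j + 21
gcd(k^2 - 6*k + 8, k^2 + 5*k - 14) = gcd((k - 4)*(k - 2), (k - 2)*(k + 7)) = k - 2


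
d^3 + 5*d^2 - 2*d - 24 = (d - 2)*(d + 3)*(d + 4)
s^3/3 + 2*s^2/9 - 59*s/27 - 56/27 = (s/3 + 1/3)*(s - 8/3)*(s + 7/3)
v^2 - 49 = (v - 7)*(v + 7)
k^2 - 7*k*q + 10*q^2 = (k - 5*q)*(k - 2*q)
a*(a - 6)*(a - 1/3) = a^3 - 19*a^2/3 + 2*a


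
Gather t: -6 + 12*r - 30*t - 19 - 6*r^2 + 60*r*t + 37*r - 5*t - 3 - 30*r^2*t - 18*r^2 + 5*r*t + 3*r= -24*r^2 + 52*r + t*(-30*r^2 + 65*r - 35) - 28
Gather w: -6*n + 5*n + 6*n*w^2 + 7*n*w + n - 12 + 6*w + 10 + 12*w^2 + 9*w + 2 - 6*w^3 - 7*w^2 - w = -6*w^3 + w^2*(6*n + 5) + w*(7*n + 14)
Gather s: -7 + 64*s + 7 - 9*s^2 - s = -9*s^2 + 63*s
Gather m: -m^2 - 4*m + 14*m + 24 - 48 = -m^2 + 10*m - 24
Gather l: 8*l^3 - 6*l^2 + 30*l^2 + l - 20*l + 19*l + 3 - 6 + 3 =8*l^3 + 24*l^2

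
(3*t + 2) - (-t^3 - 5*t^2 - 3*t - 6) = t^3 + 5*t^2 + 6*t + 8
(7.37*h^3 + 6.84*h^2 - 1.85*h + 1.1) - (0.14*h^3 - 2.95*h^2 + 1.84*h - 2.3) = 7.23*h^3 + 9.79*h^2 - 3.69*h + 3.4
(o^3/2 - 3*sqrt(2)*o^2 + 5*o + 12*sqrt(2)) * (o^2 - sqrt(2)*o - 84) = o^5/2 - 7*sqrt(2)*o^4/2 - 31*o^3 + 259*sqrt(2)*o^2 - 444*o - 1008*sqrt(2)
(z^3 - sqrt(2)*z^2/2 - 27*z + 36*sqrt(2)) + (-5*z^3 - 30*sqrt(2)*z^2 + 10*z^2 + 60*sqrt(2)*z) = -4*z^3 - 61*sqrt(2)*z^2/2 + 10*z^2 - 27*z + 60*sqrt(2)*z + 36*sqrt(2)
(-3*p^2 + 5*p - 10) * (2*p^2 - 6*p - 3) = -6*p^4 + 28*p^3 - 41*p^2 + 45*p + 30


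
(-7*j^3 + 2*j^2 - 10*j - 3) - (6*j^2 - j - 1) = -7*j^3 - 4*j^2 - 9*j - 2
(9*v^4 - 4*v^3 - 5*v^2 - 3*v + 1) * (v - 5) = 9*v^5 - 49*v^4 + 15*v^3 + 22*v^2 + 16*v - 5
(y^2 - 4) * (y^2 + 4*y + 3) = y^4 + 4*y^3 - y^2 - 16*y - 12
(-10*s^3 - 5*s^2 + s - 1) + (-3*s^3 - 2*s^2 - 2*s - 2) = -13*s^3 - 7*s^2 - s - 3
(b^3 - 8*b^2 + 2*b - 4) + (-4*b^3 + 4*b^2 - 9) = -3*b^3 - 4*b^2 + 2*b - 13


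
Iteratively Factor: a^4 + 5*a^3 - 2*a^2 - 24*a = (a + 3)*(a^3 + 2*a^2 - 8*a) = (a + 3)*(a + 4)*(a^2 - 2*a) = (a - 2)*(a + 3)*(a + 4)*(a)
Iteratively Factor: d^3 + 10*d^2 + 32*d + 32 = (d + 4)*(d^2 + 6*d + 8) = (d + 2)*(d + 4)*(d + 4)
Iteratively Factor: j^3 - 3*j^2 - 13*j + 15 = (j - 1)*(j^2 - 2*j - 15) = (j - 5)*(j - 1)*(j + 3)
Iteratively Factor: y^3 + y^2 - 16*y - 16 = (y + 1)*(y^2 - 16) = (y - 4)*(y + 1)*(y + 4)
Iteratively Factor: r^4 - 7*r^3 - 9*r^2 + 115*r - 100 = (r - 5)*(r^3 - 2*r^2 - 19*r + 20) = (r - 5)*(r + 4)*(r^2 - 6*r + 5) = (r - 5)*(r - 1)*(r + 4)*(r - 5)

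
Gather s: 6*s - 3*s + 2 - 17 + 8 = 3*s - 7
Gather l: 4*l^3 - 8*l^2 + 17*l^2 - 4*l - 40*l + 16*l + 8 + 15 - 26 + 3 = 4*l^3 + 9*l^2 - 28*l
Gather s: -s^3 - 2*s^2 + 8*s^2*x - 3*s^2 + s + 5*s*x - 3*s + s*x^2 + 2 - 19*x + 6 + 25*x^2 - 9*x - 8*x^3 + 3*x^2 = -s^3 + s^2*(8*x - 5) + s*(x^2 + 5*x - 2) - 8*x^3 + 28*x^2 - 28*x + 8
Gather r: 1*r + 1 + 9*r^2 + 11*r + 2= 9*r^2 + 12*r + 3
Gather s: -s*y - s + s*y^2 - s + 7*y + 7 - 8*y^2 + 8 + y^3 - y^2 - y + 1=s*(y^2 - y - 2) + y^3 - 9*y^2 + 6*y + 16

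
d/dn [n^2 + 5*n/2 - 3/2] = 2*n + 5/2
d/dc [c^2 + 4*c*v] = 2*c + 4*v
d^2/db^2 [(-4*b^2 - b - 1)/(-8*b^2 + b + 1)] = 24*(8*b^3 + 24*b^2 + 1)/(512*b^6 - 192*b^5 - 168*b^4 + 47*b^3 + 21*b^2 - 3*b - 1)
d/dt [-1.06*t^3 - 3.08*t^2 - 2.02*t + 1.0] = -3.18*t^2 - 6.16*t - 2.02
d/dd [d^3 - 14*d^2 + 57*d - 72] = 3*d^2 - 28*d + 57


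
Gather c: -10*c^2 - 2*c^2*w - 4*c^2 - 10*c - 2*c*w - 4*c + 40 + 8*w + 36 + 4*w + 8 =c^2*(-2*w - 14) + c*(-2*w - 14) + 12*w + 84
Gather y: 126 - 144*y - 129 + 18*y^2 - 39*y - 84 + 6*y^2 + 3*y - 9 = 24*y^2 - 180*y - 96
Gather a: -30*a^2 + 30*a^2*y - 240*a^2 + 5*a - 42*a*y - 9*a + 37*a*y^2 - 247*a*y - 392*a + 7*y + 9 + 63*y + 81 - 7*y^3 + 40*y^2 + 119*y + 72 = a^2*(30*y - 270) + a*(37*y^2 - 289*y - 396) - 7*y^3 + 40*y^2 + 189*y + 162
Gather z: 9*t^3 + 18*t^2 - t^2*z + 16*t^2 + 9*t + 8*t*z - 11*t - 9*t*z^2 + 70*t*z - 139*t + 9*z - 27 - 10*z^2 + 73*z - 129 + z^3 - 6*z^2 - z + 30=9*t^3 + 34*t^2 - 141*t + z^3 + z^2*(-9*t - 16) + z*(-t^2 + 78*t + 81) - 126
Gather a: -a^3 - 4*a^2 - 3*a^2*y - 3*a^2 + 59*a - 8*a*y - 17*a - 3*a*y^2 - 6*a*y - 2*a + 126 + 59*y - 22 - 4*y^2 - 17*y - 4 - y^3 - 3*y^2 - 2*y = -a^3 + a^2*(-3*y - 7) + a*(-3*y^2 - 14*y + 40) - y^3 - 7*y^2 + 40*y + 100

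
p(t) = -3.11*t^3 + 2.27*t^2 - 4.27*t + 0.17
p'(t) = -9.33*t^2 + 4.54*t - 4.27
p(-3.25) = 144.78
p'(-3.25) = -117.57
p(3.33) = -103.72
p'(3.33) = -92.61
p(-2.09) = 47.40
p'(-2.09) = -54.51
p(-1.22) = 14.41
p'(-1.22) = -23.70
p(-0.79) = 6.49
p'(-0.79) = -13.68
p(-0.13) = 0.77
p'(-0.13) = -5.02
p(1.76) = -17.27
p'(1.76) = -25.18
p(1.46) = -10.90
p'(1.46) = -17.53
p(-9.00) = 2489.66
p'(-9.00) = -800.86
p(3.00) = -76.18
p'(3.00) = -74.62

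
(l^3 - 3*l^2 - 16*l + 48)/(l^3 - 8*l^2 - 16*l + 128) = (l - 3)/(l - 8)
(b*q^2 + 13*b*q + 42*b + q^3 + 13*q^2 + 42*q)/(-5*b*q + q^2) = (b*q^2 + 13*b*q + 42*b + q^3 + 13*q^2 + 42*q)/(q*(-5*b + q))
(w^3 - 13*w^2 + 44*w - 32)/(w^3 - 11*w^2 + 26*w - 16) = (w - 4)/(w - 2)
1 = 1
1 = 1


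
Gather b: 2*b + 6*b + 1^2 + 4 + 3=8*b + 8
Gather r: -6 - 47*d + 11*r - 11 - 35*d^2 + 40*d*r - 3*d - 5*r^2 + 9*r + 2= -35*d^2 - 50*d - 5*r^2 + r*(40*d + 20) - 15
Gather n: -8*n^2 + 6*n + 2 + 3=-8*n^2 + 6*n + 5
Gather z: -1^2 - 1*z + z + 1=0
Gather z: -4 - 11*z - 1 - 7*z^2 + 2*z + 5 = -7*z^2 - 9*z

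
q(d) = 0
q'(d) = 0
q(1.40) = 0.00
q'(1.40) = 0.00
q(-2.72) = 0.00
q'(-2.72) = 0.00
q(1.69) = 0.00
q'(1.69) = 0.00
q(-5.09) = 0.00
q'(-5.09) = 0.00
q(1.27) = 0.00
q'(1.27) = 0.00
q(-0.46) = 0.00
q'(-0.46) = 0.00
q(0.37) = 0.00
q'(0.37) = 0.00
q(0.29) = 0.00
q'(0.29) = 0.00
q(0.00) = 0.00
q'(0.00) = 0.00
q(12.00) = 0.00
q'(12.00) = 0.00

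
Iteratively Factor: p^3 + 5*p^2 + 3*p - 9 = (p + 3)*(p^2 + 2*p - 3) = (p - 1)*(p + 3)*(p + 3)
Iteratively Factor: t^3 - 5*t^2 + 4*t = (t - 4)*(t^2 - t) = (t - 4)*(t - 1)*(t)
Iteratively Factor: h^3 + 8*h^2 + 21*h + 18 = (h + 3)*(h^2 + 5*h + 6) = (h + 3)^2*(h + 2)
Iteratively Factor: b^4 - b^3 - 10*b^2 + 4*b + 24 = (b + 2)*(b^3 - 3*b^2 - 4*b + 12) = (b + 2)^2*(b^2 - 5*b + 6) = (b - 2)*(b + 2)^2*(b - 3)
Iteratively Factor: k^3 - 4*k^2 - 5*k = (k + 1)*(k^2 - 5*k) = (k - 5)*(k + 1)*(k)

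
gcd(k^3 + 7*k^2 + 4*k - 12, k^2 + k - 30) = k + 6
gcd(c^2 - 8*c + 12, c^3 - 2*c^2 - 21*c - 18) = c - 6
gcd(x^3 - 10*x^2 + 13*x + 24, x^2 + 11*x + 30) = 1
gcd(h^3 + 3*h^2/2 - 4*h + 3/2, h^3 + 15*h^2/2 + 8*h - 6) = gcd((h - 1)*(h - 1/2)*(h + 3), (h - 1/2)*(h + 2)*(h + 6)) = h - 1/2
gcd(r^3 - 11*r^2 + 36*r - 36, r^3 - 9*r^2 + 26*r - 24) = r^2 - 5*r + 6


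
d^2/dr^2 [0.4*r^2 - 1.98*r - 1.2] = 0.800000000000000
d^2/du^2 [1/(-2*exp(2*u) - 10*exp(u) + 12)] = (-(2*exp(u) + 5)^2*exp(u) + (4*exp(u) + 5)*(exp(2*u) + 5*exp(u) - 6)/2)*exp(u)/(exp(2*u) + 5*exp(u) - 6)^3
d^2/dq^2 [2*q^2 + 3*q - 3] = 4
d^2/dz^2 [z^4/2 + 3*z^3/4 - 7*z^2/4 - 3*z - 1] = 6*z^2 + 9*z/2 - 7/2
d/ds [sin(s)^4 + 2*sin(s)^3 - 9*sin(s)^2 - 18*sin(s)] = 2*(2*sin(s)^3 + 3*sin(s)^2 - 9*sin(s) - 9)*cos(s)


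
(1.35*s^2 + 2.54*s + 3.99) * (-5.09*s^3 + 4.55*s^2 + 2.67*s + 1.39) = -6.8715*s^5 - 6.7861*s^4 - 5.1476*s^3 + 26.8128*s^2 + 14.1839*s + 5.5461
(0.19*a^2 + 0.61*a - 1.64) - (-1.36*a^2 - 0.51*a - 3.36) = 1.55*a^2 + 1.12*a + 1.72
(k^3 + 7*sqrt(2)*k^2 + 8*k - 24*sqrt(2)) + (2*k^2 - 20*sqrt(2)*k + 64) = k^3 + 2*k^2 + 7*sqrt(2)*k^2 - 20*sqrt(2)*k + 8*k - 24*sqrt(2) + 64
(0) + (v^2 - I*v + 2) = v^2 - I*v + 2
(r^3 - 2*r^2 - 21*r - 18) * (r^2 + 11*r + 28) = r^5 + 9*r^4 - 15*r^3 - 305*r^2 - 786*r - 504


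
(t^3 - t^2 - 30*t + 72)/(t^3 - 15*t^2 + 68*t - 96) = (t + 6)/(t - 8)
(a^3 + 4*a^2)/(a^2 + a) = a*(a + 4)/(a + 1)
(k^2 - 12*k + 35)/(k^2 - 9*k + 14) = (k - 5)/(k - 2)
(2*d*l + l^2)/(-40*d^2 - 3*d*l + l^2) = l*(-2*d - l)/(40*d^2 + 3*d*l - l^2)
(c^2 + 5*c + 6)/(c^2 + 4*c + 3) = (c + 2)/(c + 1)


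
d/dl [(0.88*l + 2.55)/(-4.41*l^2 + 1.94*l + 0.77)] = (3.8808*l^2 + 22.491*l - 4.2694)/(19.4481*l^4 - 17.1108*l^3 - 3.0278*l^2 + 2.9876*l + 0.5929)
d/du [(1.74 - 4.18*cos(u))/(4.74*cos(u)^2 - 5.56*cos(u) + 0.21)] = (-19.8132*cos(u)^2 + 16.4952*cos(u) - 8.7966)*sin(u)/(22.4676*cos(u)^4 - 52.7088*cos(u)^3 + 32.9044*cos(u)^2 - 2.3352*cos(u) + 0.0441)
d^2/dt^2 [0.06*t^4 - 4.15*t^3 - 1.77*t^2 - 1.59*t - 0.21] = 0.72*t^2 - 24.9*t - 3.54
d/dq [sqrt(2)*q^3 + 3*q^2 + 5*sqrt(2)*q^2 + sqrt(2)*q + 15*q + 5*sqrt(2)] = 3*sqrt(2)*q^2 + 6*q + 10*sqrt(2)*q + sqrt(2) + 15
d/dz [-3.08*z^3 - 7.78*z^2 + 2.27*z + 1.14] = -9.24*z^2 - 15.56*z + 2.27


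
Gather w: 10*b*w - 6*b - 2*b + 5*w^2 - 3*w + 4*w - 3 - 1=-8*b + 5*w^2 + w*(10*b + 1) - 4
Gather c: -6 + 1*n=n - 6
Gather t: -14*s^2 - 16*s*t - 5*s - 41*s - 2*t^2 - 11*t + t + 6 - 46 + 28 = -14*s^2 - 46*s - 2*t^2 + t*(-16*s - 10) - 12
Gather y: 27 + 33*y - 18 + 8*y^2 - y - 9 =8*y^2 + 32*y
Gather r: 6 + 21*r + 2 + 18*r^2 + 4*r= 18*r^2 + 25*r + 8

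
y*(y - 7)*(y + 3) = y^3 - 4*y^2 - 21*y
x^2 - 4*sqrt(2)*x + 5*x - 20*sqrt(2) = (x + 5)*(x - 4*sqrt(2))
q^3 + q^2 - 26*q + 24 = (q - 4)*(q - 1)*(q + 6)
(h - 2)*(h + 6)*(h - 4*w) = h^3 - 4*h^2*w + 4*h^2 - 16*h*w - 12*h + 48*w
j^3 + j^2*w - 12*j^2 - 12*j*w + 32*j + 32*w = (j - 8)*(j - 4)*(j + w)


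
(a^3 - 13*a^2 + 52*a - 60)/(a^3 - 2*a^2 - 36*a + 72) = (a - 5)/(a + 6)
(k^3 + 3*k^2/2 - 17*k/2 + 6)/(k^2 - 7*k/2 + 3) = (k^2 + 3*k - 4)/(k - 2)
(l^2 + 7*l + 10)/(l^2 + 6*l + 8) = (l + 5)/(l + 4)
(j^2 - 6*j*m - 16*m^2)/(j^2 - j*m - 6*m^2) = (j - 8*m)/(j - 3*m)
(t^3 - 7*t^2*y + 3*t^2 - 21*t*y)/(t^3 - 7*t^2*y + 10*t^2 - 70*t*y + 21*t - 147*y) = t/(t + 7)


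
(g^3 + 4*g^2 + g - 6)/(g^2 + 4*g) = (g^3 + 4*g^2 + g - 6)/(g*(g + 4))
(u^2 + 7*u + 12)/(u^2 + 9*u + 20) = (u + 3)/(u + 5)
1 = 1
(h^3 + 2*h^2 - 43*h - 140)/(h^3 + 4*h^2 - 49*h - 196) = (h + 5)/(h + 7)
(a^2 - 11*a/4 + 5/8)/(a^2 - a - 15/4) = (4*a - 1)/(2*(2*a + 3))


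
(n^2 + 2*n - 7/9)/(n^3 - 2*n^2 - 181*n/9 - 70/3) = (3*n - 1)/(3*n^2 - 13*n - 30)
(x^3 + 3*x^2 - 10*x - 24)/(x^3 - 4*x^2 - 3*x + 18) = (x + 4)/(x - 3)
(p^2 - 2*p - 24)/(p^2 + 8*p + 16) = (p - 6)/(p + 4)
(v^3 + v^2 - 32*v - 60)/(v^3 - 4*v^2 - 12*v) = (v + 5)/v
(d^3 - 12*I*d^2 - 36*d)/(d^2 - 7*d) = (d^2 - 12*I*d - 36)/(d - 7)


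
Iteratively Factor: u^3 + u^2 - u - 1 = (u + 1)*(u^2 - 1) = (u - 1)*(u + 1)*(u + 1)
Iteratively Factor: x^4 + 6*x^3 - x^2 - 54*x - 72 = (x - 3)*(x^3 + 9*x^2 + 26*x + 24) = (x - 3)*(x + 4)*(x^2 + 5*x + 6) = (x - 3)*(x + 2)*(x + 4)*(x + 3)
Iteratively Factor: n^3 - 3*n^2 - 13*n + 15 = (n - 1)*(n^2 - 2*n - 15) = (n - 1)*(n + 3)*(n - 5)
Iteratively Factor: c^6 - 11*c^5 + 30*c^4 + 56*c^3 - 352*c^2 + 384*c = (c)*(c^5 - 11*c^4 + 30*c^3 + 56*c^2 - 352*c + 384) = c*(c - 4)*(c^4 - 7*c^3 + 2*c^2 + 64*c - 96) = c*(c - 4)*(c - 2)*(c^3 - 5*c^2 - 8*c + 48) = c*(c - 4)^2*(c - 2)*(c^2 - c - 12) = c*(c - 4)^2*(c - 2)*(c + 3)*(c - 4)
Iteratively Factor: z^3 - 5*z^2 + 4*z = (z - 1)*(z^2 - 4*z) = (z - 4)*(z - 1)*(z)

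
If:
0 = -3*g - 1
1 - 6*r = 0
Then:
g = -1/3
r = 1/6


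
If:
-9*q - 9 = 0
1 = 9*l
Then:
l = 1/9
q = -1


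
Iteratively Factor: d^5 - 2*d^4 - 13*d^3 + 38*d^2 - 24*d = (d + 4)*(d^4 - 6*d^3 + 11*d^2 - 6*d) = (d - 1)*(d + 4)*(d^3 - 5*d^2 + 6*d) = d*(d - 1)*(d + 4)*(d^2 - 5*d + 6) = d*(d - 2)*(d - 1)*(d + 4)*(d - 3)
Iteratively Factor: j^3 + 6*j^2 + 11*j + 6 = (j + 2)*(j^2 + 4*j + 3) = (j + 2)*(j + 3)*(j + 1)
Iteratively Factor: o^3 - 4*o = (o - 2)*(o^2 + 2*o) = (o - 2)*(o + 2)*(o)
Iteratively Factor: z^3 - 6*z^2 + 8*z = (z - 4)*(z^2 - 2*z) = (z - 4)*(z - 2)*(z)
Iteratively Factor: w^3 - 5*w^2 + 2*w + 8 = (w - 4)*(w^2 - w - 2) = (w - 4)*(w - 2)*(w + 1)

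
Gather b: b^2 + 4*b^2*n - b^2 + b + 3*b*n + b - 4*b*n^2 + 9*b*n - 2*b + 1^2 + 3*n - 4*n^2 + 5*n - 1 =4*b^2*n + b*(-4*n^2 + 12*n) - 4*n^2 + 8*n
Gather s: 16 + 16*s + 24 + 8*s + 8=24*s + 48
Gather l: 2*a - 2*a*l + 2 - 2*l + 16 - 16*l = 2*a + l*(-2*a - 18) + 18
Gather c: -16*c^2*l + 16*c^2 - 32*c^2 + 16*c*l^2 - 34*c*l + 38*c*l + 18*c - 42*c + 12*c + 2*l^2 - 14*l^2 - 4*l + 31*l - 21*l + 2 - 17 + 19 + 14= c^2*(-16*l - 16) + c*(16*l^2 + 4*l - 12) - 12*l^2 + 6*l + 18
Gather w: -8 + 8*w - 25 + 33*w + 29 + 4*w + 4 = 45*w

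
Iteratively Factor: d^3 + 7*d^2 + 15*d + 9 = (d + 3)*(d^2 + 4*d + 3) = (d + 3)^2*(d + 1)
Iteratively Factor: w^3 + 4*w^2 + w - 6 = (w - 1)*(w^2 + 5*w + 6) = (w - 1)*(w + 3)*(w + 2)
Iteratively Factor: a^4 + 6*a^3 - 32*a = (a)*(a^3 + 6*a^2 - 32) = a*(a + 4)*(a^2 + 2*a - 8) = a*(a + 4)^2*(a - 2)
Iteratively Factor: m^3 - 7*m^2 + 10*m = (m - 5)*(m^2 - 2*m) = m*(m - 5)*(m - 2)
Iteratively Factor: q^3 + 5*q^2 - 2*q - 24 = (q + 3)*(q^2 + 2*q - 8) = (q - 2)*(q + 3)*(q + 4)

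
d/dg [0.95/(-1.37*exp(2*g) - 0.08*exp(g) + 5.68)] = (2.603*exp(g) + 0.076)*exp(g)/(1.37*exp(2*g) + 0.08*exp(g) - 5.68)^2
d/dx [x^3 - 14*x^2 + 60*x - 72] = 3*x^2 - 28*x + 60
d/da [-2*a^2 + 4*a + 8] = 4 - 4*a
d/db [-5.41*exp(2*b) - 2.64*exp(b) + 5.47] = (-10.82*exp(b) - 2.64)*exp(b)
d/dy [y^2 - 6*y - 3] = 2*y - 6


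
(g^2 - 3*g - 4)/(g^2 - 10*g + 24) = (g + 1)/(g - 6)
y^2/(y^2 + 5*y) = y/(y + 5)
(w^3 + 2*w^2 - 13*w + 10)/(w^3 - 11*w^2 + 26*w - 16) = (w + 5)/(w - 8)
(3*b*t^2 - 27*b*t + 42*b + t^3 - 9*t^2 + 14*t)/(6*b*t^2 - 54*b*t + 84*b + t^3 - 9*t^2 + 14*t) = (3*b + t)/(6*b + t)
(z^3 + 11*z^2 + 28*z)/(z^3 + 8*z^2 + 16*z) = (z + 7)/(z + 4)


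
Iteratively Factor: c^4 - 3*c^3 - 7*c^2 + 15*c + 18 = (c + 2)*(c^3 - 5*c^2 + 3*c + 9) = (c + 1)*(c + 2)*(c^2 - 6*c + 9) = (c - 3)*(c + 1)*(c + 2)*(c - 3)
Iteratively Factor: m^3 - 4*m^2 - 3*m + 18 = (m - 3)*(m^2 - m - 6) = (m - 3)^2*(m + 2)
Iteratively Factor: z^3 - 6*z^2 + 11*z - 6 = (z - 2)*(z^2 - 4*z + 3) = (z - 3)*(z - 2)*(z - 1)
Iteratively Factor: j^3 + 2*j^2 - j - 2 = (j - 1)*(j^2 + 3*j + 2) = (j - 1)*(j + 1)*(j + 2)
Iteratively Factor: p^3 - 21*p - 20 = (p + 1)*(p^2 - p - 20) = (p + 1)*(p + 4)*(p - 5)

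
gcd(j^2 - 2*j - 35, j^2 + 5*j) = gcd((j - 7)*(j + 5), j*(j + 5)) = j + 5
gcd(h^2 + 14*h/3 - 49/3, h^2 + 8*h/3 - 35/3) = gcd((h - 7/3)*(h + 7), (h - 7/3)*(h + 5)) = h - 7/3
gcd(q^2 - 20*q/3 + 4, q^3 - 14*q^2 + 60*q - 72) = q - 6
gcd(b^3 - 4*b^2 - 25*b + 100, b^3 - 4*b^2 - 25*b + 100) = b^3 - 4*b^2 - 25*b + 100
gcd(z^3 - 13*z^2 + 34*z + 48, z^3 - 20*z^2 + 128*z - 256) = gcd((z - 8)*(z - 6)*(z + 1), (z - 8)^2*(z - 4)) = z - 8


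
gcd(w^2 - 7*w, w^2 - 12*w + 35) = w - 7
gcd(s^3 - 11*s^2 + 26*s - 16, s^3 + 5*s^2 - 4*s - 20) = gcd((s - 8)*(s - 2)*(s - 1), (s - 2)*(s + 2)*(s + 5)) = s - 2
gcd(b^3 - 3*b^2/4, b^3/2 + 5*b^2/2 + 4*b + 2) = 1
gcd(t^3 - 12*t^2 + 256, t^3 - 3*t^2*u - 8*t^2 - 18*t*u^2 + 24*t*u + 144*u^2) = t - 8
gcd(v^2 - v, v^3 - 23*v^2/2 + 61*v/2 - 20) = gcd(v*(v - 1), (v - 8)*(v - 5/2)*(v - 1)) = v - 1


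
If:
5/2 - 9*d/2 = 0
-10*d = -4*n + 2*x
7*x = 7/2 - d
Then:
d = 5/9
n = 403/252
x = 53/126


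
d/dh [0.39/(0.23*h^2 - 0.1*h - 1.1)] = (0.039 - 0.1794*h)/(-0.23*h^2 + 0.1*h + 1.1)^2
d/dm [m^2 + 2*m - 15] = 2*m + 2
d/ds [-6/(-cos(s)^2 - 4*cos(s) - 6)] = 12*(cos(s) + 2)*sin(s)/(cos(s)^2 + 4*cos(s) + 6)^2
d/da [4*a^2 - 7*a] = 8*a - 7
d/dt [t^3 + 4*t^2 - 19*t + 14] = 3*t^2 + 8*t - 19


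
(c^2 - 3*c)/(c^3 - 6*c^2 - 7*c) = (3 - c)/(-c^2 + 6*c + 7)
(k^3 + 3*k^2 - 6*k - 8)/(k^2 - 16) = (k^2 - k - 2)/(k - 4)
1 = 1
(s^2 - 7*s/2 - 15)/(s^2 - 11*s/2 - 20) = (s - 6)/(s - 8)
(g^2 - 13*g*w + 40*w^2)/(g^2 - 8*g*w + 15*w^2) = (-g + 8*w)/(-g + 3*w)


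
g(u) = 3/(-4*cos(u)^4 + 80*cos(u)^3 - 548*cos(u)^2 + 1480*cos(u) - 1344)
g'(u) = 3*(-16*sin(u)*cos(u)^3 + 240*sin(u)*cos(u)^2 - 1096*sin(u)*cos(u) + 1480*sin(u))/(-4*cos(u)^4 + 80*cos(u)^3 - 548*cos(u)^2 + 1480*cos(u) - 1344)^2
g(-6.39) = -0.01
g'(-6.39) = -0.00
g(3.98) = -0.00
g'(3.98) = -0.00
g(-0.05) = -0.01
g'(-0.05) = -0.00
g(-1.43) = -0.00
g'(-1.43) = -0.00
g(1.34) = -0.00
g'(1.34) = 0.00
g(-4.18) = -0.00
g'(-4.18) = 0.00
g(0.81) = -0.01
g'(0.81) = 0.01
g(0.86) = -0.01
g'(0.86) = 0.01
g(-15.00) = 0.00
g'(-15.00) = 0.00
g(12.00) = -0.00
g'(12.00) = -0.00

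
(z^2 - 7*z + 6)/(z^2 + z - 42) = (z - 1)/(z + 7)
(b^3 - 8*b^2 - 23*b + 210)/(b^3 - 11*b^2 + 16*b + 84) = (b + 5)/(b + 2)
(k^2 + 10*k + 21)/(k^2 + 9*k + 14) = (k + 3)/(k + 2)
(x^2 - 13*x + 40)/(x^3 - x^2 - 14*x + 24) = (x^2 - 13*x + 40)/(x^3 - x^2 - 14*x + 24)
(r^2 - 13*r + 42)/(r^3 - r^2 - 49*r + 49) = (r - 6)/(r^2 + 6*r - 7)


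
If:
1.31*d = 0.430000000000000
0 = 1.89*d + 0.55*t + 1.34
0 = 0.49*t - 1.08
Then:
No Solution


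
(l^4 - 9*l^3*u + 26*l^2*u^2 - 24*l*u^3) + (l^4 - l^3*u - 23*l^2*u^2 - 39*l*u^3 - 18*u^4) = 2*l^4 - 10*l^3*u + 3*l^2*u^2 - 63*l*u^3 - 18*u^4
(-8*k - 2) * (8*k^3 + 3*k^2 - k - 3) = -64*k^4 - 40*k^3 + 2*k^2 + 26*k + 6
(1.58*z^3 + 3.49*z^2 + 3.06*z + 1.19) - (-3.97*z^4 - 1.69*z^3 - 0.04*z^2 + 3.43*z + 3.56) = 3.97*z^4 + 3.27*z^3 + 3.53*z^2 - 0.37*z - 2.37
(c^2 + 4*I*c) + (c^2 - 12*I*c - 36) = 2*c^2 - 8*I*c - 36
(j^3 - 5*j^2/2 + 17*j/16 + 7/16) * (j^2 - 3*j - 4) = j^5 - 11*j^4/2 + 73*j^3/16 + 29*j^2/4 - 89*j/16 - 7/4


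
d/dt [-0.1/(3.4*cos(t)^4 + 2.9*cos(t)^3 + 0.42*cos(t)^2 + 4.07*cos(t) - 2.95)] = -(1.36*cos(t)^3 + 0.87*cos(t)^2 + 0.0840000000000001*cos(t) + 0.407)*sin(t)/(3.4*cos(t)^4 + 2.9*cos(t)^3 + 0.42*cos(t)^2 + 4.07*cos(t) - 2.95)^2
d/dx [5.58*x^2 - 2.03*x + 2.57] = 11.16*x - 2.03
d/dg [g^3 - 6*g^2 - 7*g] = 3*g^2 - 12*g - 7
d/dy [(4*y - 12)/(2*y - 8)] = -2/(y - 4)^2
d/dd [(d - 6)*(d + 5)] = 2*d - 1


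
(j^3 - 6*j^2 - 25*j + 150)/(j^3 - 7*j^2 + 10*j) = (j^2 - j - 30)/(j*(j - 2))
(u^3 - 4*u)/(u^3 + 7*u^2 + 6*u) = (u^2 - 4)/(u^2 + 7*u + 6)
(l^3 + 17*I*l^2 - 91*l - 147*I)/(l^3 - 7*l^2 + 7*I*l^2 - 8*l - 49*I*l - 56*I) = (l^2 + 10*I*l - 21)/(l^2 - 7*l - 8)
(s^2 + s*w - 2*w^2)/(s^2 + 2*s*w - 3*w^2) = (s + 2*w)/(s + 3*w)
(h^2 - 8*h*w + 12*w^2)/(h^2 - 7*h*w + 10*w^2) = (-h + 6*w)/(-h + 5*w)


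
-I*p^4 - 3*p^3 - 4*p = p*(p - 2*I)^2*(-I*p + 1)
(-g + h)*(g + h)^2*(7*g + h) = -7*g^4 - 8*g^3*h + 6*g^2*h^2 + 8*g*h^3 + h^4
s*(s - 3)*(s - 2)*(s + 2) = s^4 - 3*s^3 - 4*s^2 + 12*s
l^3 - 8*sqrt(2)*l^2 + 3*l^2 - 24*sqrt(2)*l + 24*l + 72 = (l + 3)*(l - 6*sqrt(2))*(l - 2*sqrt(2))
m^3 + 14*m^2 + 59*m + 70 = (m + 2)*(m + 5)*(m + 7)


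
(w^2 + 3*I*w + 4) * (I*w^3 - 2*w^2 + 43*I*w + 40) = I*w^5 - 5*w^4 + 41*I*w^3 - 97*w^2 + 292*I*w + 160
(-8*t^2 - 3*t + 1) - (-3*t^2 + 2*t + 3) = -5*t^2 - 5*t - 2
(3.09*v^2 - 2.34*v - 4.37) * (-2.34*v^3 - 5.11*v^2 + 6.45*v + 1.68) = -7.2306*v^5 - 10.3143*v^4 + 42.1137*v^3 + 12.4289*v^2 - 32.1177*v - 7.3416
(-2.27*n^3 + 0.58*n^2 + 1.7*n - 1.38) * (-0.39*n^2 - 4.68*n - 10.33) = 0.8853*n^5 + 10.3974*n^4 + 20.0717*n^3 - 13.4092*n^2 - 11.1026*n + 14.2554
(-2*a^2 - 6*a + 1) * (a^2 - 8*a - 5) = -2*a^4 + 10*a^3 + 59*a^2 + 22*a - 5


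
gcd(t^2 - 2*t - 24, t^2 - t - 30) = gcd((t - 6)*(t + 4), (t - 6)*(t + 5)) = t - 6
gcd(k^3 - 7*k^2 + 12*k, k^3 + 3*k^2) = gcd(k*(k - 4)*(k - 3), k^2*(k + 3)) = k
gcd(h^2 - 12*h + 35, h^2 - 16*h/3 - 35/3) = h - 7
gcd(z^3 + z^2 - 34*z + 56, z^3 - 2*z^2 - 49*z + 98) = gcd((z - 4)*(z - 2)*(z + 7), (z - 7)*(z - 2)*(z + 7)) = z^2 + 5*z - 14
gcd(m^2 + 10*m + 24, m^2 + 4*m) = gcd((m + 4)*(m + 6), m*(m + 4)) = m + 4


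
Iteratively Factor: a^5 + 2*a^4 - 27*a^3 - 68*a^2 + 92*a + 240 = (a + 2)*(a^4 - 27*a^2 - 14*a + 120) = (a - 5)*(a + 2)*(a^3 + 5*a^2 - 2*a - 24) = (a - 5)*(a + 2)*(a + 4)*(a^2 + a - 6) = (a - 5)*(a - 2)*(a + 2)*(a + 4)*(a + 3)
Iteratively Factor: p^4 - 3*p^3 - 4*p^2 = (p)*(p^3 - 3*p^2 - 4*p) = p*(p - 4)*(p^2 + p) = p*(p - 4)*(p + 1)*(p)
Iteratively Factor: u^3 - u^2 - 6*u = (u)*(u^2 - u - 6) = u*(u - 3)*(u + 2)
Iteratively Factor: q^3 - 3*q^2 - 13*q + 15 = (q + 3)*(q^2 - 6*q + 5) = (q - 5)*(q + 3)*(q - 1)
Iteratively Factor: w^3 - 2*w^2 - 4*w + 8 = (w + 2)*(w^2 - 4*w + 4) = (w - 2)*(w + 2)*(w - 2)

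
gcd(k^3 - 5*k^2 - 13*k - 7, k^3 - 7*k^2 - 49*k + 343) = k - 7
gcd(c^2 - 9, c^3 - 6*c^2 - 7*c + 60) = c + 3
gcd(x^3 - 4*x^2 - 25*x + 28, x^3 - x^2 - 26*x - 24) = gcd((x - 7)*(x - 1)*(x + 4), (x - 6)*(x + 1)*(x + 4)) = x + 4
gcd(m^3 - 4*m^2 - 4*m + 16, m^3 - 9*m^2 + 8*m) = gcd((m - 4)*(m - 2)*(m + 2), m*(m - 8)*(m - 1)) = 1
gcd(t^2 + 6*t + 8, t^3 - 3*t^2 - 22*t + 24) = t + 4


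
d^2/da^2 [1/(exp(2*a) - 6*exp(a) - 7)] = 2*((3 - 2*exp(a))*(-exp(2*a) + 6*exp(a) + 7) - 4*(exp(a) - 3)^2*exp(a))*exp(a)/(-exp(2*a) + 6*exp(a) + 7)^3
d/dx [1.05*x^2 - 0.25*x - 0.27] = 2.1*x - 0.25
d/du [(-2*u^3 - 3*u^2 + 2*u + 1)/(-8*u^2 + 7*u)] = (16*u^4 - 28*u^3 - 5*u^2 + 16*u - 7)/(u^2*(64*u^2 - 112*u + 49))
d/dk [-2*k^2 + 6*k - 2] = 6 - 4*k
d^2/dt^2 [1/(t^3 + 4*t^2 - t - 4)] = 2*(-(3*t + 4)*(t^3 + 4*t^2 - t - 4) + (3*t^2 + 8*t - 1)^2)/(t^3 + 4*t^2 - t - 4)^3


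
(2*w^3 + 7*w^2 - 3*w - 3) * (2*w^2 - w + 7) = 4*w^5 + 12*w^4 + w^3 + 46*w^2 - 18*w - 21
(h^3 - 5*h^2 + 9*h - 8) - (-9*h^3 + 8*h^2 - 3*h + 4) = 10*h^3 - 13*h^2 + 12*h - 12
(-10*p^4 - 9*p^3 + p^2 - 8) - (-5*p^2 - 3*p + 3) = -10*p^4 - 9*p^3 + 6*p^2 + 3*p - 11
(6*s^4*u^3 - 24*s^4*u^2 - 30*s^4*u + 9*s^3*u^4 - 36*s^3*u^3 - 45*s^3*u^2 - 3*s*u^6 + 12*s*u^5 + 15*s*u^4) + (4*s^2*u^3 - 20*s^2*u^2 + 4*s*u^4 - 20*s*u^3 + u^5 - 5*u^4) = 6*s^4*u^3 - 24*s^4*u^2 - 30*s^4*u + 9*s^3*u^4 - 36*s^3*u^3 - 45*s^3*u^2 + 4*s^2*u^3 - 20*s^2*u^2 - 3*s*u^6 + 12*s*u^5 + 19*s*u^4 - 20*s*u^3 + u^5 - 5*u^4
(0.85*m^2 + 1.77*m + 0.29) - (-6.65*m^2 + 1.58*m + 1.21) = 7.5*m^2 + 0.19*m - 0.92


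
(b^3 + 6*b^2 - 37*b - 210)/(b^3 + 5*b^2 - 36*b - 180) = (b + 7)/(b + 6)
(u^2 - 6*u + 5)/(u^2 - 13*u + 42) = (u^2 - 6*u + 5)/(u^2 - 13*u + 42)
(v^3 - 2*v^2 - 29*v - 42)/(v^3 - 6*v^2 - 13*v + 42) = (v + 2)/(v - 2)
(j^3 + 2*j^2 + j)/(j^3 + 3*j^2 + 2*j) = (j + 1)/(j + 2)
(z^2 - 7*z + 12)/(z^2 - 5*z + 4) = (z - 3)/(z - 1)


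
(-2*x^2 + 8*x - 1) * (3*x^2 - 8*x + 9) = -6*x^4 + 40*x^3 - 85*x^2 + 80*x - 9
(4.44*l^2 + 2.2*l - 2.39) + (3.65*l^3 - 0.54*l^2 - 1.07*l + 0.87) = 3.65*l^3 + 3.9*l^2 + 1.13*l - 1.52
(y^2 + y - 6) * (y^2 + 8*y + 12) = y^4 + 9*y^3 + 14*y^2 - 36*y - 72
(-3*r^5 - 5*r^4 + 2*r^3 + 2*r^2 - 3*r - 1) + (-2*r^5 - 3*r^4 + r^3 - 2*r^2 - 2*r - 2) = -5*r^5 - 8*r^4 + 3*r^3 - 5*r - 3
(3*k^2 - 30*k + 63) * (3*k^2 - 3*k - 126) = 9*k^4 - 99*k^3 - 99*k^2 + 3591*k - 7938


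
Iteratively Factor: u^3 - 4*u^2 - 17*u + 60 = (u + 4)*(u^2 - 8*u + 15) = (u - 5)*(u + 4)*(u - 3)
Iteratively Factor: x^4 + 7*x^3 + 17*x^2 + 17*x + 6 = (x + 2)*(x^3 + 5*x^2 + 7*x + 3) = (x + 2)*(x + 3)*(x^2 + 2*x + 1) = (x + 1)*(x + 2)*(x + 3)*(x + 1)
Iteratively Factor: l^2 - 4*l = (l)*(l - 4)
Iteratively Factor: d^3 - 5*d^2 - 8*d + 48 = (d + 3)*(d^2 - 8*d + 16) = (d - 4)*(d + 3)*(d - 4)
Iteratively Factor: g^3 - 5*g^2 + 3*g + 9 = (g - 3)*(g^2 - 2*g - 3) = (g - 3)*(g + 1)*(g - 3)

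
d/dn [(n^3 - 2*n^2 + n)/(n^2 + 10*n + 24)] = (n^4 + 20*n^3 + 51*n^2 - 96*n + 24)/(n^4 + 20*n^3 + 148*n^2 + 480*n + 576)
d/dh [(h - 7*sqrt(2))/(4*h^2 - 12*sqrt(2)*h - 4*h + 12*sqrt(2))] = (h^2 - 3*sqrt(2)*h - h + (h - 7*sqrt(2))*(-2*h + 1 + 3*sqrt(2)) + 3*sqrt(2))/(4*(h^2 - 3*sqrt(2)*h - h + 3*sqrt(2))^2)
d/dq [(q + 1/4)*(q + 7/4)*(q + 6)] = 3*q^2 + 16*q + 199/16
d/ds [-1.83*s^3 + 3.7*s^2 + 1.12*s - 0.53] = -5.49*s^2 + 7.4*s + 1.12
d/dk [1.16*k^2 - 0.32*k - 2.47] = 2.32*k - 0.32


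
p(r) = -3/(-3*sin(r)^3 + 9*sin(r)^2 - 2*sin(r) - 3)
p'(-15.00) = 4.64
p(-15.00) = -1.02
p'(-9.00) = 156.54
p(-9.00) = 6.86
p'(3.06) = 0.18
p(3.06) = 0.97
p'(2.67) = -2.12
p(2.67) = 1.29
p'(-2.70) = 430.76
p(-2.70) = 11.23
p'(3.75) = 13.88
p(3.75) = -1.83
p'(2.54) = -4.08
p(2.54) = 1.67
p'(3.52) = 35.44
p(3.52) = 3.40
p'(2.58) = -3.31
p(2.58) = 1.53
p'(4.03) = 1.40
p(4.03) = -0.56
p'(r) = -3*(9*sin(r)^2*cos(r) - 18*sin(r)*cos(r) + 2*cos(r))/(-3*sin(r)^3 + 9*sin(r)^2 - 2*sin(r) - 3)^2 = 3*(-9*sin(r)^2 + 18*sin(r) - 2)*cos(r)/(3*sin(r)^3 - 9*sin(r)^2 + 2*sin(r) + 3)^2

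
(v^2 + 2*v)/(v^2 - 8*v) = (v + 2)/(v - 8)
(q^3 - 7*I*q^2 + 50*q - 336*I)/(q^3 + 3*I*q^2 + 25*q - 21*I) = (q^2 - 14*I*q - 48)/(q^2 - 4*I*q - 3)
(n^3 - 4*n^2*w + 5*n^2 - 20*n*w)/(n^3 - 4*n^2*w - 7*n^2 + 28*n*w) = (n + 5)/(n - 7)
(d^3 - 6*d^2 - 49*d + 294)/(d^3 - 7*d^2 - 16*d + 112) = (d^2 + d - 42)/(d^2 - 16)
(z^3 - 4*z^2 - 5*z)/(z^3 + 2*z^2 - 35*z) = (z + 1)/(z + 7)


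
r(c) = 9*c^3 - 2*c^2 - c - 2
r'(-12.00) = 3935.00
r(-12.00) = -15830.00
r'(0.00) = -1.00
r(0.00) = -2.00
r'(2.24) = 125.52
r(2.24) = 86.88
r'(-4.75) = 627.19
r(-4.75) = -1006.92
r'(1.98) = 96.93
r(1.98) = 58.04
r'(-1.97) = 111.66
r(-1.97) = -76.60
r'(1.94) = 92.86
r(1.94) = 54.25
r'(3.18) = 259.31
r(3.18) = 264.01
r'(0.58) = 5.76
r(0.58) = -1.50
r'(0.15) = -0.99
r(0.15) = -2.16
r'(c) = 27*c^2 - 4*c - 1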